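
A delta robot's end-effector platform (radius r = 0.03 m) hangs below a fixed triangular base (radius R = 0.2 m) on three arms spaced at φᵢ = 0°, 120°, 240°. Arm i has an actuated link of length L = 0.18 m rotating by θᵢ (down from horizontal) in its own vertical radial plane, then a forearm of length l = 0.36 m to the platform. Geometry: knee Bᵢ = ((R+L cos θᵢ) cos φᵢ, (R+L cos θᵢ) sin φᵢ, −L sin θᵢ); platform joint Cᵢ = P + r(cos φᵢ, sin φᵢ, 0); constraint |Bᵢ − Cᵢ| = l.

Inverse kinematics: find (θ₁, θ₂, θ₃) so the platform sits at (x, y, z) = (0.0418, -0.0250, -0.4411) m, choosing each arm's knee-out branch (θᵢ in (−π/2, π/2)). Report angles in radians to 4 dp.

rotate P by −φ1: (0.0418, -0.0250, -0.4411)
  A cos θ + B sin θ = C:  0.1282·cos θ + -0.4411·sin θ = -0.3179
  √(A²+B²)=0.4594;  θ1 = -1.2880+2.3350 ≈ 1.0471
arm 2 (φ=120.0°): x'=-0.0426, y'=-0.0237
  A=0.2126, B=-0.4411, C=(l²−L²−A²−y'²−z²)/(2L)=-0.3975
  θ2 = atan2(B,A) + arccos(C/0.4896) = 1.3964
rotate P by −φ3: (0.0008, 0.0487, -0.4411)
  A cos θ + B sin θ = C:  0.1692·cos θ + -0.4411·sin θ = -0.3566
  γ=atan2(-0.4411,0.1692)=-1.2044;  ψ=arccos(-0.7548)=2.4262;  θ3=γ+ψ≈1.2218

θ₁ = 1.0471, θ₂ = 1.3964, θ₃ = 1.2218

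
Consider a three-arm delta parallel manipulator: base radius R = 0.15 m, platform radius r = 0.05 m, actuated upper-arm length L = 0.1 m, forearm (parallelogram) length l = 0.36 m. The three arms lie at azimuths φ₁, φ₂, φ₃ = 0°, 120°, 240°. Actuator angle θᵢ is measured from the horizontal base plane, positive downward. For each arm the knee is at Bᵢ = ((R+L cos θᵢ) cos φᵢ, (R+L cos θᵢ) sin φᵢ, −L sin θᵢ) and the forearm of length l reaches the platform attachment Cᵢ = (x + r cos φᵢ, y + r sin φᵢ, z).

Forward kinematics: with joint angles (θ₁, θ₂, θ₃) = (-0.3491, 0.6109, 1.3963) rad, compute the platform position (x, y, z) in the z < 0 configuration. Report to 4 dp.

(0.1561, 0.0937, -0.3113)

arm 1 at φ=0.0°: e+L cos θ1 = 0.1940;  O1 = (0.1940, 0.0000, 0.0342)
O2 = (0.1819·cos120.0°, 0.1819·sin120.0°, -0.0574) = (-0.0910, 0.1575, -0.0574)
arm 3 at φ=240.0°: e+L cos θ3 = 0.1174;  O3 = (-0.0587, -0.1016, -0.0985)
eliminate P² terms by subtracting sphere 1 from 2 and 3
[-0.5698 0.3151 -0.1831]·P = -0.0024;  [-0.5053 -0.2033 -0.2654]·P = -0.0153
Cramer: x(z) = 0.0193-0.4393z;  y(z) = 0.0273-0.2134z
sphere 1 gives Az²+Bz+C=0 with A=1.2386, B=0.0734, C=-0.0972;  B²−4AC=0.4869;  roots -0.3113, 0.2521;  negative root z = -0.3113
x = 0.1561, y = 0.0937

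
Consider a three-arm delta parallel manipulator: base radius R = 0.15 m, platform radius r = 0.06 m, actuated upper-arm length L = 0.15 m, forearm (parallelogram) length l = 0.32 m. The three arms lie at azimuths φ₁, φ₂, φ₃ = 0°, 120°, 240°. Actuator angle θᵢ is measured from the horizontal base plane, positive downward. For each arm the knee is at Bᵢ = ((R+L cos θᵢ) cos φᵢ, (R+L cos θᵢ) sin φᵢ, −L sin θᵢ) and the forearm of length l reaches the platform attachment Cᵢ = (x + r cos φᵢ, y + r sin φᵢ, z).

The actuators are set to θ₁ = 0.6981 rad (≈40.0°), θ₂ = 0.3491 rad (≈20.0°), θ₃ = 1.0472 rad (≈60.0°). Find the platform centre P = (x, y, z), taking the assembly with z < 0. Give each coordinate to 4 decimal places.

(0.0045, 0.0929, -0.3280)

φ1=0.0°: virtual centre (0.2049, 0.0000, -0.0964), radius l
arm 2 at φ=120.0°: ρ2 = 0.2310;  centre 2 = (-0.1155, 0.2000, -0.0513)
centre 3 = (0.1650·cos240.0°, 0.1650·sin240.0°, -0.1299) = (-0.0825, -0.1429, -0.1299)
|centre ₂|²−|centre ₁|² = 0.0047;  |centre ₃|²−|centre ₁|² = -0.0072
plane₁₂: -0.6408x+0.4000y+0.0902z = 0.0047
Cramer: x(z) = 0.0037-0.0024z;  y(z) = 0.0177-0.2294z
into |P−centre ₁|² = l²: 1.0526z² + 0.1857z + -0.0523 = 0;  Δ = 0.2548;  z = -0.3280 or 0.1515 → z<0 root = -0.3280
x = 0.0045, y = 0.0929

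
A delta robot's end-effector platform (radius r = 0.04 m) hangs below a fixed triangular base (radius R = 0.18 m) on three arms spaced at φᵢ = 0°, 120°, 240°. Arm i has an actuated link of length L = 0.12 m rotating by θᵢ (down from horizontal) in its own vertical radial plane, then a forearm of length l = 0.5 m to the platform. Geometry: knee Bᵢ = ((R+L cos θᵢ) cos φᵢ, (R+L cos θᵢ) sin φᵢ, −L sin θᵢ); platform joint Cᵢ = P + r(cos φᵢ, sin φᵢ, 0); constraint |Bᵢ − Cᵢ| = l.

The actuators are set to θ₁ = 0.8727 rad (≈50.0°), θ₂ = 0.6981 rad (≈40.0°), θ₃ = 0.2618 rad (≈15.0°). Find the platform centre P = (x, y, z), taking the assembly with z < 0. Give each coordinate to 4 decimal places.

(-0.0650, -0.0607, -0.5002)

O1 = (0.2171·cos0.0°, 0.2171·sin0.0°, -0.0919) = (0.2171, 0.0000, -0.0919)
O2 = (0.2319·cos120.0°, 0.2319·sin120.0°, -0.0771) = (-0.1160, 0.2009, -0.0771)
φ3=240.0°: virtual centre (-0.1280, -0.2216, -0.0311), radius l
subtract pairs → two planes through P
linear system: -0.6662x+0.4017y = 0.0041−0.0296z; -0.6902x+-0.4433y = 0.0109−0.1217z
Cramer: x(z) = -0.0108+0.1083z;  y(z) = -0.0076+0.1060z
quadratic in z: (1.0230)z²+(0.1328)z+(-0.1895)=0, √Δ=0.8906 → z ∈ {-0.5002, 0.3704}; z = -0.5002 (taking z<0)
x = -0.0650, y = -0.0607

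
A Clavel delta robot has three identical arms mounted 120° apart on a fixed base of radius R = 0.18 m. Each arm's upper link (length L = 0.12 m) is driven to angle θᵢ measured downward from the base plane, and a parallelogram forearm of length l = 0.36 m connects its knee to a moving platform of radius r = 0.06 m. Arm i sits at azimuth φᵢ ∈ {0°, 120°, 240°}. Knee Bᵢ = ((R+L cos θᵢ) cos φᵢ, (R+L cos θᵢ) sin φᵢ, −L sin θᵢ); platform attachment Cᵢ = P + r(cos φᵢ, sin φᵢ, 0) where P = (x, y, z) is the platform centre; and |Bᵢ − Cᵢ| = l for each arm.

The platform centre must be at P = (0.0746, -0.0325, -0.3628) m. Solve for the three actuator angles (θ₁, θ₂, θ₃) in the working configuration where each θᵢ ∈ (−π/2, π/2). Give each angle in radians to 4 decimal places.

θ₁ = 0.3491, θ₂ = 1.0472, θ₃ = 0.7853

φ1=0.0° → target in arm frame (0.0746, -0.0325)
  A cos θ + B sin θ = C:  0.0454·cos θ + -0.3628·sin θ = -0.0814
  θ1 = atan2(B,A) + arccos(C/0.3656) = 0.3491
rotate P by −φ2: (-0.0654, -0.0484, -0.3628)
  A=0.1854, B=-0.3628, C=(l²−L²−A²−y'²−z²)/(2L)=-0.2215
  γ=atan2(-0.3628,0.1854)=-1.0983;  ψ=arccos(-0.5435)=2.1455;  θ2=γ+ψ≈1.0472
arm 3 (φ=240.0°): x'=-0.0092, y'=0.0809
  A=0.1292, B=-0.3628, C=(l²−L²−A²−y'²−z²)/(2L)=-0.1652
  √(A²+B²)=0.3851;  θ3 = -1.2288+2.0141 ≈ 0.7853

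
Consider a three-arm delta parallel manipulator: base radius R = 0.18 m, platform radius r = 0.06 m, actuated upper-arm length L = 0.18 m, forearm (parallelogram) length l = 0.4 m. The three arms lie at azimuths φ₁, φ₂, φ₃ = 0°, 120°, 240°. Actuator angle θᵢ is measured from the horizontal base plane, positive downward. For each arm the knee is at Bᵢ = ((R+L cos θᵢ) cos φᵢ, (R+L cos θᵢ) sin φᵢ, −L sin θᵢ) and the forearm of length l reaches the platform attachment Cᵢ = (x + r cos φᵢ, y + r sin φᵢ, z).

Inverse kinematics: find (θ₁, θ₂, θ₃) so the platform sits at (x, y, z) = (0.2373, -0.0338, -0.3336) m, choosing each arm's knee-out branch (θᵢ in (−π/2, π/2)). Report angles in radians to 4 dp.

arm 1 (φ=0.0°): x'=0.2373, y'=-0.0338
  A=-0.1173, B=-0.3336, C=(l²−L²−A²−y'²−z²)/(2L)=0.0039
  γ=atan2(-0.3336,-0.1173)=-1.9089;  ψ=arccos(0.0111)=1.5597;  θ1=γ+ψ≈-0.3492
φ2=120.0° → target in arm frame (-0.1479, -0.1886)
  A=0.2679, B=-0.3336, C=(l²−L²−A²−y'²−z²)/(2L)=-0.2529
  γ=atan2(-0.3336,0.2679)=-0.8942;  ψ=arccos(-0.5911)=2.2032;  θ2=γ+ψ≈1.3090
arm 3 (φ=240.0°): x'=-0.0894, y'=0.2224
  A cos θ + B sin θ = C:  0.2094·cos θ + -0.3336·sin θ = -0.2139
  γ=atan2(-0.3336,0.2094)=-1.0103;  ψ=arccos(-0.5430)=2.1448;  θ3=γ+ψ≈1.1345

θ₁ = -0.3492, θ₂ = 1.3090, θ₃ = 1.1345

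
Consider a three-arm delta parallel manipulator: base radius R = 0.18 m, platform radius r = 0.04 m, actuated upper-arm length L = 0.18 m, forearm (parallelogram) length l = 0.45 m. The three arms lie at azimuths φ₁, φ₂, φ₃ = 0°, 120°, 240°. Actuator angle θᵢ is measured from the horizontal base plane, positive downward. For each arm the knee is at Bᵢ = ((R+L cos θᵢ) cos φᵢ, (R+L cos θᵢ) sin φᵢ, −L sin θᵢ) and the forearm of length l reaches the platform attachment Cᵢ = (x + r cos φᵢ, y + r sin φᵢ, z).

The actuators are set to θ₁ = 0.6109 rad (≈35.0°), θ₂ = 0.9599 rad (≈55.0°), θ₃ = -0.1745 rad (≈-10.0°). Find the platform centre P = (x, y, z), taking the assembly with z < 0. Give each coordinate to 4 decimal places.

(-0.0261, -0.1605, -0.3833)

arm 1 at φ=0.0°: ρ1 = 0.2874;  S1 = (0.2874, 0.0000, -0.1032)
φ2=120.0°: virtual centre (-0.1216, 0.2107, -0.1474), radius l
S3 = (0.3173·cos240.0°, 0.3173·sin240.0°, 0.0313) = (-0.1586, -0.2748, 0.0313)
eliminate P² terms by subtracting sphere 1 from 2 and 3
[-0.8181 0.4213 -0.0884]·P = -0.0124;  [-0.8922 -0.5495 0.2690]·P = 0.0084
Cramer: x(z) = 0.0040+0.0785z;  y(z) = -0.0217+0.3621z
sphere 1 gives Az²+Bz+C=0 with A=1.1373, B=0.1463, C=-0.1110;  B²−4AC=0.5265;  roots -0.3833, 0.2547;  negative root z = -0.3833
x = -0.0261, y = -0.1605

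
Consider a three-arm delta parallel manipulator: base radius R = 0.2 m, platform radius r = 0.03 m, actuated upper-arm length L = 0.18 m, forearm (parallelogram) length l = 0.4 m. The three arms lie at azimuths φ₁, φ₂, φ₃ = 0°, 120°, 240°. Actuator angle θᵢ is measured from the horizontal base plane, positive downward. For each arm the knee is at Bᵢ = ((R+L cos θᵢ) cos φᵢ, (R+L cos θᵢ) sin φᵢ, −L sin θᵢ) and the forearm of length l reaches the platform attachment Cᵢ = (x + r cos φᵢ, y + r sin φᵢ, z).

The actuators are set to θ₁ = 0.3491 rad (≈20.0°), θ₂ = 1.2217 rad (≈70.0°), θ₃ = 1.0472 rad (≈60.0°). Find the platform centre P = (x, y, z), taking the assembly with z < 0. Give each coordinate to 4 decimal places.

arm 1 at φ=0.0°: (R−r)+L cos θ1 = 0.3391;  centre 1 = (0.3391, 0.0000, -0.0616)
φ2=120.0°: virtual centre (-0.1158, 0.2005, -0.1691), radius l
arm 3 at φ=240.0°: (R−r)+L cos θ3 = 0.2600;  centre 3 = (-0.1300, -0.2252, -0.1559)
eliminate P² terms by subtracting sphere 1 from 2 and 3
linear system: -0.9099x+0.4011y = -0.0366−-0.2151z; -0.9383x+-0.4503y = -0.0269−-0.1886z
det = 0.7861;  x = 0.0347+-0.2195z,  y = -0.0125+0.0385z
into |P−centre ₁|² = l²: 1.0497z² + 0.2558z + -0.0634 = 0;  Δ = 0.3315;  z = -0.3961 or 0.1524 → z<0 root = -0.3961
x = 0.1216, y = -0.0278

(0.1216, -0.0278, -0.3961)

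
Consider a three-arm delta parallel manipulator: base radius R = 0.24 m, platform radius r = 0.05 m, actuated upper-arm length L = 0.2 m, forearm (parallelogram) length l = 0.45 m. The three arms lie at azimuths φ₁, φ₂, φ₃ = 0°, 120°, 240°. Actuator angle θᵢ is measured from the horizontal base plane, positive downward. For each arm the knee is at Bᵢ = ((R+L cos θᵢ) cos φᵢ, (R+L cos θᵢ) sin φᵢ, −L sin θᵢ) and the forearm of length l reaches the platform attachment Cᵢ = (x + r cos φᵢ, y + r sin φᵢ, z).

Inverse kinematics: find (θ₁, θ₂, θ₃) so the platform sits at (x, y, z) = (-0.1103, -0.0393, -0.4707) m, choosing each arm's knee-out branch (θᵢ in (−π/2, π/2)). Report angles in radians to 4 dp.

φ1=0.0° → target in arm frame (-0.1103, -0.0393)
  A cos θ + B sin θ = C:  0.3003·cos θ + -0.4707·sin θ = -0.3770
  θ1 = atan2(B,A) + arccos(C/0.5583) = 1.3090
φ2=120.0° → target in arm frame (0.0211, 0.1152)
  e−x'=0.1689;  (l²−L²−(e−x')²−y'²−z²)/2L = -0.2521
  γ=atan2(-0.4707,0.1689)=-1.2263;  ψ=arccos(-0.5041)=2.0992;  θ2=γ+ψ≈0.8729
φ3=240.0° → target in arm frame (0.0892, -0.0759)
  A cos θ + B sin θ = C:  0.1008·cos θ + -0.4707·sin θ = -0.1874
  γ=atan2(-0.4707,0.1008)=-1.3598;  ψ=arccos(-0.3894)=1.9708;  θ3=γ+ψ≈0.6110

θ₁ = 1.3090, θ₂ = 0.8729, θ₃ = 0.6110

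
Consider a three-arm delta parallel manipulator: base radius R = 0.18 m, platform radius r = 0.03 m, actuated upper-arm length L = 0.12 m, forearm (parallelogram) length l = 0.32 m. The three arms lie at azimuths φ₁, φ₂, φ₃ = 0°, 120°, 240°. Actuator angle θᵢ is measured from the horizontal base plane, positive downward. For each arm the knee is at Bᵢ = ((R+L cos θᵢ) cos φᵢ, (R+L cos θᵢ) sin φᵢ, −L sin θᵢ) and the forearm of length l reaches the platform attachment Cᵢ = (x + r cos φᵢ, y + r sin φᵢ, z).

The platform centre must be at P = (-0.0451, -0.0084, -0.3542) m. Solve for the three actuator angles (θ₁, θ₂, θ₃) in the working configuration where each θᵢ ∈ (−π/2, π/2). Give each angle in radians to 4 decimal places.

φ1=0.0° → target in arm frame (-0.0451, -0.0084)
  A=0.1951, B=-0.3542, C=(l²−L²−A²−y'²−z²)/(2L)=-0.3150
  γ=atan2(-0.3542,0.1951)=-1.0673;  ψ=arccos(-0.7789)=2.4637;  θ1=γ+ψ≈1.3964
rotate P by −φ2: (0.0153, 0.0433, -0.3542)
  e−x'=0.1347;  (l²−L²−(e−x')²−y'²−z²)/2L = -0.2395
  γ=atan2(-0.3542,0.1347)=-1.2073;  ψ=arccos(-0.6320)=2.2549;  θ2=γ+ψ≈1.0476
φ3=240.0° → target in arm frame (0.0298, -0.0349)
  e−x'=0.1202;  (l²−L²−(e−x')²−y'²−z²)/2L = -0.2213
  √(A²+B²)=0.3740;  θ3 = -1.2437+2.2040 ≈ 0.9603

θ₁ = 1.3964, θ₂ = 1.0476, θ₃ = 0.9603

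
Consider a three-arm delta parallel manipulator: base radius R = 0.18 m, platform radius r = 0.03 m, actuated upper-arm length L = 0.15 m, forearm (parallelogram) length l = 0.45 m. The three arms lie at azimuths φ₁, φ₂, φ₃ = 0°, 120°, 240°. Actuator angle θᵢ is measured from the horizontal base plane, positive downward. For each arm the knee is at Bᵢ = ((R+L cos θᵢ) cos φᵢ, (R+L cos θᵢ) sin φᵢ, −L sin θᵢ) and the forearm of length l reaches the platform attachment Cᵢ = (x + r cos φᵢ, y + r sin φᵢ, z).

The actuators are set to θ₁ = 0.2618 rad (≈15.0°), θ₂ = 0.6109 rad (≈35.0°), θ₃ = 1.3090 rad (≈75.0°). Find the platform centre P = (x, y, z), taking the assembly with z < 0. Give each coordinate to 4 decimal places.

(0.1146, 0.1079, -0.4368)

S1 = (0.2949·cos0.0°, 0.2949·sin0.0°, -0.0388) = (0.2949, 0.0000, -0.0388)
φ2=120.0°: virtual centre (-0.1364, 0.2363, -0.0860), radius l
S3 = (0.1888·cos240.0°, 0.1888·sin240.0°, -0.1449) = (-0.0944, -0.1635, -0.1449)
subtract pairs → two planes through P
linear system: -0.8626x+0.4726y = -0.0066−-0.0944z; -0.7786x+-0.3271y = -0.0318−-0.2121z
Cramer: x(z) = 0.0265-0.2017z;  y(z) = 0.0343-0.1684z
into |P−S₁|² = l²: 1.0690z² + 0.1744z + -0.1278 = 0;  Δ = 0.5767;  z = -0.4368 or 0.2736 → z<0 root = -0.4368
x = 0.1146, y = 0.1079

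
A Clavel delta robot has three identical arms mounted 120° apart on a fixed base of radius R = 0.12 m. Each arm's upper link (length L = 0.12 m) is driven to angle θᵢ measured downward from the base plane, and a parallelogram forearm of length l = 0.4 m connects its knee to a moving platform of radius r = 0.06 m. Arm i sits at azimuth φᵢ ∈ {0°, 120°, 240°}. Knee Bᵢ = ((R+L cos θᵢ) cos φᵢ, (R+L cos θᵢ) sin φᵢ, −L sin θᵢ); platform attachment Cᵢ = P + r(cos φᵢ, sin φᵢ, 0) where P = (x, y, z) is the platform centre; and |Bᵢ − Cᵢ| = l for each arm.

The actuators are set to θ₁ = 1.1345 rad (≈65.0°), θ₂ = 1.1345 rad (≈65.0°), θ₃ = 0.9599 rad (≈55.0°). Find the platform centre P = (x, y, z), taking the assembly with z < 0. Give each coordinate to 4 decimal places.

(-0.0168, -0.0291, -0.4868)

centre 1 = (0.1107·cos0.0°, 0.1107·sin0.0°, -0.1088) = (0.1107, 0.0000, -0.1088)
φ2=120.0°: virtual centre (-0.0554, 0.0959, -0.1088), radius l
centre 3 = (0.1288·cos240.0°, 0.1288·sin240.0°, -0.0983) = (-0.0644, -0.1116, -0.0983)
eliminate P² terms by subtracting sphere 1 from 2 and 3
linear system: -0.3321x+0.1918y = 0.0000−0.0000z; -0.3503x+-0.2231y = 0.0022−0.0209z
det = 0.1413;  x = -0.0030+0.0284z,  y = -0.0051+0.0492z
quadratic in z: (1.0032)z²+(0.2106)z+(-0.1352)=0, √Δ=0.7661 → z ∈ {-0.4868, 0.2769}; z = -0.4868 (taking z<0)
x = -0.0168, y = -0.0291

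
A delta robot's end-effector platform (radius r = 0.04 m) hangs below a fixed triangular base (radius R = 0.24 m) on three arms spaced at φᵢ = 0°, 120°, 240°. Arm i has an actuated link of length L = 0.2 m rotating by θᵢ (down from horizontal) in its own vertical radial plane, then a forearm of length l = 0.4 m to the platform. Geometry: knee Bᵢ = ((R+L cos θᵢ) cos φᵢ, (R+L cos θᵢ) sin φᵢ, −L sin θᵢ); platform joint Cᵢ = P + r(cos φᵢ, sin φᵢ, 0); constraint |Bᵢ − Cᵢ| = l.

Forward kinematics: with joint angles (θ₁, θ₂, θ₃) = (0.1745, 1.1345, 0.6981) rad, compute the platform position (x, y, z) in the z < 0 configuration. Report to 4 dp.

φ1=0.0°: virtual centre (0.3970, 0.0000, -0.0347), radius l
φ2=120.0°: virtual centre (-0.1423, 0.2464, -0.1813), radius l
φ3=240.0°: virtual centre (-0.1766, -0.3059, -0.1286), radius l
|O₂|²−|O₁|² = -0.0450;  |O₃|²−|O₁|² = -0.0175
plane₁₂: -1.0784x+0.4928y+-0.2931z = -0.0450
det = 1.2251;  x = 0.0295+-0.2218z,  y = -0.0267+0.1092z
quadratic in z: (1.0611)z²+(0.2267)z+(-0.0231)=0, √Δ=0.3863 → z ∈ {-0.2888, 0.0752}; z = -0.2888 (taking z<0)
x = 0.0936, y = -0.0583

(0.0936, -0.0583, -0.2888)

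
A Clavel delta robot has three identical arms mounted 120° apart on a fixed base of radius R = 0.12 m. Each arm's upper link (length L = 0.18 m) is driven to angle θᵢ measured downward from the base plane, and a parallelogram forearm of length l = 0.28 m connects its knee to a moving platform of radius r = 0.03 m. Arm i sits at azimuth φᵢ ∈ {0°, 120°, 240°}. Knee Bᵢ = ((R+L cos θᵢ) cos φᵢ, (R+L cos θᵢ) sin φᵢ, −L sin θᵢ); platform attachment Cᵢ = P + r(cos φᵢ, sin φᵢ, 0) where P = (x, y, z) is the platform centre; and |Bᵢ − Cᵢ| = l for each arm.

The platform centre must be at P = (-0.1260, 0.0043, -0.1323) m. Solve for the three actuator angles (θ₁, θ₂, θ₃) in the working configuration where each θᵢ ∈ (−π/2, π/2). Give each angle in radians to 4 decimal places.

arm 1 (φ=0.0°): x'=-0.1260, y'=0.0043
  A cos θ + B sin θ = C:  0.2160·cos θ + -0.1323·sin θ = -0.0505
  θ1 = atan2(B,A) + arccos(C/0.2533) = 1.2219
φ2=120.0° → target in arm frame (0.0667, 0.1070)
  e−x'=0.0233;  (l²−L²−(e−x')²−y'²−z²)/2L = 0.0459
  √(A²+B²)=0.1343;  θ2 = -1.3966+1.2223 ≈ -0.1743
arm 3 (φ=240.0°): x'=0.0593, y'=-0.1113
  e−x'=0.0307;  (l²−L²−(e−x')²−y'²−z²)/2L = 0.0421
  θ3 = atan2(B,A) + arccos(C/0.1358) = -0.0873

θ₁ = 1.2219, θ₂ = -0.1743, θ₃ = -0.0873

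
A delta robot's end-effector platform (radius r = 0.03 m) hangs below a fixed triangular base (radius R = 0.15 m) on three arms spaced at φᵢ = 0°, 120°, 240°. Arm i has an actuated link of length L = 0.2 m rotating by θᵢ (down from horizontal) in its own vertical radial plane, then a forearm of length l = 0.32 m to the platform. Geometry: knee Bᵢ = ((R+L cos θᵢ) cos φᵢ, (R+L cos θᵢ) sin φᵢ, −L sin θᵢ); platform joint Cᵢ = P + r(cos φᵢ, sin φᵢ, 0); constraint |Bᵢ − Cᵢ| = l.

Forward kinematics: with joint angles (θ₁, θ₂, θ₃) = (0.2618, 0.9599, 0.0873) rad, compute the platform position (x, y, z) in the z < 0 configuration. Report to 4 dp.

(0.0317, -0.0793, -0.1816)

O1 = (0.3132·cos0.0°, 0.3132·sin0.0°, -0.0518) = (0.3132, 0.0000, -0.0518)
O2 = (0.2347·cos120.0°, 0.2347·sin120.0°, -0.1638) = (-0.1174, 0.2033, -0.1638)
O3 = (0.3192·cos240.0°, 0.3192·sin240.0°, -0.0174) = (-0.1596, -0.2765, -0.0174)
eliminate P² terms by subtracting sphere 1 from 2 and 3
plane₁₂: -0.8611x+0.4065y+-0.2241z = -0.0188
Cramer: x(z) = 0.0114-0.1116z;  y(z) = -0.0221+0.3150z
into |P−O₁|² = l²: 1.1117z² + 0.1569z + -0.0082 = 0;  Δ = 0.0609;  z = -0.1816 or 0.0404 → z<0 root = -0.1816
x = 0.0317, y = -0.0793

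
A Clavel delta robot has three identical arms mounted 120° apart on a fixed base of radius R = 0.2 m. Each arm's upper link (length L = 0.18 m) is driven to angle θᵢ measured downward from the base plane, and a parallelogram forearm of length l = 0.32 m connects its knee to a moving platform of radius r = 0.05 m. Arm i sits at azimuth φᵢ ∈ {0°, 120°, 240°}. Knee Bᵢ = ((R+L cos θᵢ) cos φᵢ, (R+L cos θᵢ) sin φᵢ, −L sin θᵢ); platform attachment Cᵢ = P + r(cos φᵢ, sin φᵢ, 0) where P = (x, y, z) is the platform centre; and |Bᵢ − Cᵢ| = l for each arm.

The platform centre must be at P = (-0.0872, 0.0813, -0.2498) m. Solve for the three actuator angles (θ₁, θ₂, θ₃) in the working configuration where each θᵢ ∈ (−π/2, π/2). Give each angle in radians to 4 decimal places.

θ₁ = 1.2215, θ₂ = 0.0871, θ₃ = 0.9599

rotate P by −φ1: (-0.0872, 0.0813, -0.2498)
  A=0.2372, B=-0.2498, C=(l²−L²−A²−y'²−z²)/(2L)=-0.1535
  θ1 = atan2(B,A) + arccos(C/0.3445) = 1.2215
rotate P by −φ2: (0.1140, 0.0349, -0.2498)
  A cos θ + B sin θ = C:  0.0360·cos θ + -0.2498·sin θ = 0.0141
  γ=atan2(-0.2498,0.0360)=-1.4277;  ψ=arccos(0.0560)=1.5148;  θ2=γ+ψ≈0.0871
rotate P by −φ3: (-0.0268, -0.1162, -0.2498)
  A cos θ + B sin θ = C:  0.1768·cos θ + -0.2498·sin θ = -0.1032
  θ3 = atan2(B,A) + arccos(C/0.3060) = 0.9599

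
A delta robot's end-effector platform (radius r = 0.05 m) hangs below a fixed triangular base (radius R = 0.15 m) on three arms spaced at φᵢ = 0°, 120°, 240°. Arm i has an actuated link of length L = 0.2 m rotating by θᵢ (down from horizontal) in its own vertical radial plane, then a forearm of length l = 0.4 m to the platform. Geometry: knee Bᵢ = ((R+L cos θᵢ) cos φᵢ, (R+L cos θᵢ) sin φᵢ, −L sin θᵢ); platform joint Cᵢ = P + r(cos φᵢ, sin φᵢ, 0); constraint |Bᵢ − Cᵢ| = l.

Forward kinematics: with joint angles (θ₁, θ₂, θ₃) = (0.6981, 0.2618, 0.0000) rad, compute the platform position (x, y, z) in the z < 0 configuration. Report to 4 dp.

centre 1 = (0.2532·cos0.0°, 0.2532·sin0.0°, -0.1286) = (0.2532, 0.0000, -0.1286)
arm 2 at φ=120.0°: e+L cos θ2 = 0.2932;  centre 2 = (-0.1466, 0.2539, -0.0518)
centre 3 = (0.3000·cos240.0°, 0.3000·sin240.0°, 0.0000) = (-0.1500, -0.2598, 0.0000)
subtract pairs → two planes through P
[-0.7996 0.5078 0.1536]·P = 0.0080;  [-0.8064 -0.5196 0.2571]·P = 0.0094
Cramer: x(z) = -0.0108+0.2550z;  y(z) = -0.0013+0.0991z
sphere 1 gives Az²+Bz+C=0 with A=1.0748, B=0.1222, C=-0.0738;  B²−4AC=0.3321;  roots -0.3249, 0.2112;  negative root z = -0.3249
x = -0.0936, y = -0.0334

(-0.0936, -0.0334, -0.3249)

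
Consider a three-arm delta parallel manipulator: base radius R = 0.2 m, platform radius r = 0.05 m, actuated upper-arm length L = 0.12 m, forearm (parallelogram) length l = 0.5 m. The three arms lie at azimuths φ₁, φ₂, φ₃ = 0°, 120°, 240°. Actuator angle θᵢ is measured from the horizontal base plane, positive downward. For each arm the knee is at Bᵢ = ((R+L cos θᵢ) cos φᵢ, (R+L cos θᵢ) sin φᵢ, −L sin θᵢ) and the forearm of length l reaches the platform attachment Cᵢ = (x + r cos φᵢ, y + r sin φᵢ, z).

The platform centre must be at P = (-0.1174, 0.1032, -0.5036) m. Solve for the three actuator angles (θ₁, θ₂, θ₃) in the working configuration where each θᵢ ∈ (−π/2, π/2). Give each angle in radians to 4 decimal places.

φ1=0.0° → target in arm frame (-0.1174, 0.1032)
  e−x'=0.2674;  (l²−L²−(e−x')²−y'²−z²)/2L = -0.4174
  √(A²+B²)=0.5702;  θ1 = -1.0827+2.3920 ≈ 1.3093
φ2=120.0° → target in arm frame (0.1481, 0.0501)
  A cos θ + B sin θ = C:  0.0019·cos θ + -0.5036·sin θ = -0.0855
  √(A²+B²)=0.5036;  θ2 = -1.5670+1.7414 ≈ 0.1745
arm 3 (φ=240.0°): x'=-0.0307, y'=-0.1533
  e−x'=0.1807;  (l²−L²−(e−x')²−y'²−z²)/2L = -0.3090
  γ=atan2(-0.5036,0.1807)=-1.2263;  ψ=arccos(-0.5774)=2.1864;  θ3=γ+ψ≈0.9601

θ₁ = 1.3093, θ₂ = 0.1745, θ₃ = 0.9601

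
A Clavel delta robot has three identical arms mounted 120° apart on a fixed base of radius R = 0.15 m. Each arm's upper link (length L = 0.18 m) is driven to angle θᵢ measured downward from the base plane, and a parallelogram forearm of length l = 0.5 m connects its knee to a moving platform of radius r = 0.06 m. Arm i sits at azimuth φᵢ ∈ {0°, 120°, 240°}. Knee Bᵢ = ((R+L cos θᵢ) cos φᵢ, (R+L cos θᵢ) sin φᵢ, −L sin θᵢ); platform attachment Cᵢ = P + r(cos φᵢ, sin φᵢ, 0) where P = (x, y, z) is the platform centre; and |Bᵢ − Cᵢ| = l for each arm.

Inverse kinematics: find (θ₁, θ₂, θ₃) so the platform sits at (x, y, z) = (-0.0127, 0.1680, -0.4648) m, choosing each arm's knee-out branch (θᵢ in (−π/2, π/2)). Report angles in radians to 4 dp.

θ₁ = 0.4363, θ₂ = -0.0873, θ₃ = 0.7853

rotate P by −φ1: (-0.0127, 0.1680, -0.4648)
  A cos θ + B sin θ = C:  0.1027·cos θ + -0.4648·sin θ = -0.1034
  γ=atan2(-0.4648,0.1027)=-1.3533;  ψ=arccos(-0.2171)=1.7897;  θ1=γ+ψ≈0.4363
arm 2 (φ=120.0°): x'=0.1518, y'=-0.0730
  A=-0.0618, B=-0.4648, C=(l²−L²−A²−y'²−z²)/(2L)=-0.0211
  θ2 = atan2(B,A) + arccos(C/0.4689) = -0.0873
rotate P by −φ3: (-0.1391, -0.0950, -0.4648)
  A=0.2291, B=-0.4648, C=(l²−L²−A²−y'²−z²)/(2L)=-0.1666
  √(A²+B²)=0.5182;  θ3 = -1.1128+1.8981 ≈ 0.7853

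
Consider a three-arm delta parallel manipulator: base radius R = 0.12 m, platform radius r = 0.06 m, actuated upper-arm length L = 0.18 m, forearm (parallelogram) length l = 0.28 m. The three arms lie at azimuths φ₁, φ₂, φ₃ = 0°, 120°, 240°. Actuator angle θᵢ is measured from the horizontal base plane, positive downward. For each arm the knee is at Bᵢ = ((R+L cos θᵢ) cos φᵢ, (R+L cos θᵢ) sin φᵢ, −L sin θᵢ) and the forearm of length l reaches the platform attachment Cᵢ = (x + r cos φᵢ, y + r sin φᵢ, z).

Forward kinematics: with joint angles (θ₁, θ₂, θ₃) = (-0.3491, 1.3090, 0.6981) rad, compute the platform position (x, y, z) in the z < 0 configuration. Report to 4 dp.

(0.1577, -0.0908, -0.1935)

φ1=0.0°: virtual centre (0.2291, 0.0000, 0.0616), radius l
φ2=120.0°: virtual centre (-0.0533, 0.0923, -0.1739), radius l
φ3=240.0°: virtual centre (-0.0989, -0.1714, -0.1157), radius l
subtract pairs → two planes through P
[-0.5649 0.1846 -0.4709]·P = -0.0147;  [-0.6562 -0.3428 -0.3545]·P = -0.0038
det = 0.3148;  x = 0.0182+-0.7207z,  y = -0.0239+0.3454z
quadratic in z: (1.6387)z²+(0.1644)z+(-0.0295)=0, √Δ=0.4698 → z ∈ {-0.1935, 0.0932}; z = -0.1935 (taking z<0)
x = 0.1577, y = -0.0908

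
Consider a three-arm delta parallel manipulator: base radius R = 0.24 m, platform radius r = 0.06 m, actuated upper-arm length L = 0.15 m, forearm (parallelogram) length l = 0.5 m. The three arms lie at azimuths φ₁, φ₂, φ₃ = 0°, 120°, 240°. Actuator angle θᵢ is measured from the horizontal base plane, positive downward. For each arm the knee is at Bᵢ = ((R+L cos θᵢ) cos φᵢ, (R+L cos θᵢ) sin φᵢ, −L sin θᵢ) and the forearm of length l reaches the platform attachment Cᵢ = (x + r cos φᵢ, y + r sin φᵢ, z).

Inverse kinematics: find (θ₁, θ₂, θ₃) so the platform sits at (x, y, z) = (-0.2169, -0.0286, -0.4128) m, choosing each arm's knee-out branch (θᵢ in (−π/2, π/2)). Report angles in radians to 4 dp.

rotate P by −φ1: (-0.2169, -0.0286, -0.4128)
  e−x'=0.3969;  (l²−L²−(e−x')²−y'²−z²)/2L = -0.3375
  √(A²+B²)=0.5727;  θ1 = -0.8050+2.2011 ≈ 1.3960
φ2=120.0° → target in arm frame (0.0837, 0.2021)
  A cos θ + B sin θ = C:  0.0963·cos θ + -0.4128·sin θ = 0.0232
  θ2 = atan2(B,A) + arccos(C/0.4239) = 0.1745
arm 3 (φ=240.0°): x'=0.1332, y'=-0.1735
  A=0.0468, B=-0.4128, C=(l²−L²−A²−y'²−z²)/(2L)=0.0826
  √(A²+B²)=0.4154;  θ3 = -1.4580+1.3705 ≈ -0.0874

θ₁ = 1.3960, θ₂ = 0.1745, θ₃ = -0.0874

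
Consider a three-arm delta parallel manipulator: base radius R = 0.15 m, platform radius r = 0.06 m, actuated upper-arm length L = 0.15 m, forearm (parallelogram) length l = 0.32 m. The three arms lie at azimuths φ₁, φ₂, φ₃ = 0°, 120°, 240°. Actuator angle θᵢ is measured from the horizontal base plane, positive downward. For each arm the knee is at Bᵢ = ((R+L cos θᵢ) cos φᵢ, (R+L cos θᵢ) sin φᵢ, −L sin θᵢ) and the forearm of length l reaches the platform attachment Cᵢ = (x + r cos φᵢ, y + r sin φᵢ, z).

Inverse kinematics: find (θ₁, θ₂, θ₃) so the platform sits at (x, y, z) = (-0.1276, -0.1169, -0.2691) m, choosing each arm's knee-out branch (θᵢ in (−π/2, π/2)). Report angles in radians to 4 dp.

θ₁ = 1.2217, θ₂ = 0.8731, θ₃ = -0.2617

arm 1 (φ=0.0°): x'=-0.1276, y'=-0.1169
  A=0.2176, B=-0.2691, C=(l²−L²−A²−y'²−z²)/(2L)=-0.1784
  θ1 = atan2(B,A) + arccos(C/0.3461) = 1.2217
rotate P by −φ2: (-0.0374, 0.1690, -0.2691)
  e−x'=0.1274;  (l²−L²−(e−x')²−y'²−z²)/2L = -0.1243
  θ2 = atan2(B,A) + arccos(C/0.2978) = 0.8731
rotate P by −φ3: (0.1650, -0.0521, -0.2691)
  A=-0.0750, B=-0.2691, C=(l²−L²−A²−y'²−z²)/(2L)=-0.0029
  γ=atan2(-0.2691,-0.0750)=-1.8427;  ψ=arccos(-0.0102)=1.5810;  θ3=γ+ψ≈-0.2617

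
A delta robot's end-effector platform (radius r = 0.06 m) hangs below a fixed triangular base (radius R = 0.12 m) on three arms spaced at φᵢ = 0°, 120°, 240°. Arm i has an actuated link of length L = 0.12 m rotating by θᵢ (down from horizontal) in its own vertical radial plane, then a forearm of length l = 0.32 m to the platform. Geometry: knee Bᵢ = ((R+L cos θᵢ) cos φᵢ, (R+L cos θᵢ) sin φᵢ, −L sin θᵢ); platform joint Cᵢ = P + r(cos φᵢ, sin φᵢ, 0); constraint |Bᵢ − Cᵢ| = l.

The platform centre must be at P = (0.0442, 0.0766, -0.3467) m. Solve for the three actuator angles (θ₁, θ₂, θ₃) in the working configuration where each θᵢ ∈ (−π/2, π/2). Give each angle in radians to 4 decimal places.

arm 1 (φ=0.0°): x'=0.0442, y'=0.0766
  A=0.0158, B=-0.3467, C=(l²−L²−A²−y'²−z²)/(2L)=-0.1597
  γ=atan2(-0.3467,0.0158)=-1.5253;  ψ=arccos(-0.4600)=2.0488;  θ1=γ+ψ≈0.5236
φ2=120.0° → target in arm frame (0.0442, -0.0766)
  e−x'=0.0158;  (l²−L²−(e−x')²−y'²−z²)/2L = -0.1596
  γ=atan2(-0.3467,0.0158)=-1.5254;  ψ=arccos(-0.4600)=2.0488;  θ2=γ+ψ≈0.5234
φ3=240.0° → target in arm frame (-0.0884, 0.0000)
  e−x'=0.1484;  (l²−L²−(e−x')²−y'²−z²)/2L = -0.2260
  θ3 = atan2(B,A) + arccos(C/0.3771) = 1.0470

θ₁ = 0.5236, θ₂ = 0.5234, θ₃ = 1.0470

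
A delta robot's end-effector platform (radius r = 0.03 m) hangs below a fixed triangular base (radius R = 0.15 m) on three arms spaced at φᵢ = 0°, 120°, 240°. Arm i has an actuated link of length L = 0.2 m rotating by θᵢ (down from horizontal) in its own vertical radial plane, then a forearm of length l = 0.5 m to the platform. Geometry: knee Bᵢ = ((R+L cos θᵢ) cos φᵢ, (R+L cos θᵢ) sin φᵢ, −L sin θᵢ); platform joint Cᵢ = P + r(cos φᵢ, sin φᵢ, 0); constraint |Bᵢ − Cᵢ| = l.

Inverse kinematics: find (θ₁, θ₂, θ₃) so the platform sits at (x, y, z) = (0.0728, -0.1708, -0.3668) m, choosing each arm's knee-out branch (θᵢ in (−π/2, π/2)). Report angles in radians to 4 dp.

rotate P by −φ1: (0.0728, -0.1708, -0.3668)
  A=0.0472, B=-0.3668, C=(l²−L²−A²−y'²−z²)/(2L)=0.1101
  √(A²+B²)=0.3698;  θ1 = -1.4428+1.2684 ≈ -0.1744
rotate P by −φ2: (-0.1843, 0.0224, -0.3668)
  e−x'=0.3043;  (l²−L²−(e−x')²−y'²−z²)/2L = -0.0441
  √(A²+B²)=0.4766;  θ2 = -0.8782+1.6635 ≈ 0.7853
φ3=240.0° → target in arm frame (0.1115, 0.1484)
  A=0.0085, B=-0.3668, C=(l²−L²−A²−y'²−z²)/(2L)=0.1334
  √(A²+B²)=0.3669;  θ3 = -1.5477+1.1988 ≈ -0.3489

θ₁ = -0.1744, θ₂ = 0.7853, θ₃ = -0.3489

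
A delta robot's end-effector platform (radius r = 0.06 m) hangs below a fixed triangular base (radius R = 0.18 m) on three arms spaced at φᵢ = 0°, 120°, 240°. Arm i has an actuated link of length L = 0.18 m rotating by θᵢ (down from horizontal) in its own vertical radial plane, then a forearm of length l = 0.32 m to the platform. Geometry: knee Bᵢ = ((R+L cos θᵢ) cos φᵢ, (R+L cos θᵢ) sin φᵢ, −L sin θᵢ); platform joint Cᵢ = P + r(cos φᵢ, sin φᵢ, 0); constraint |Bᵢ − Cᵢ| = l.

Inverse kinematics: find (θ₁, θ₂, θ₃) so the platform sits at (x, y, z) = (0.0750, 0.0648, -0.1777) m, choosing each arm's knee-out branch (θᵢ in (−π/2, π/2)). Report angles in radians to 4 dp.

arm 1 (φ=0.0°): x'=0.0750, y'=0.0648
  e−x'=0.0450;  (l²−L²−(e−x')²−y'²−z²)/2L = 0.0894
  θ1 = atan2(B,A) + arccos(C/0.1833) = -0.2617
φ2=120.0° → target in arm frame (0.0186, -0.0974)
  e−x'=0.1014;  (l²−L²−(e−x')²−y'²−z²)/2L = 0.0519
  γ=atan2(-0.1777,0.1014)=-1.0523;  ψ=arccos(0.2535)=1.3145;  θ2=γ+ψ≈0.2622
φ3=240.0° → target in arm frame (-0.0936, 0.0326)
  A=0.2136, B=-0.1777, C=(l²−L²−A²−y'²−z²)/(2L)=-0.0230
  θ3 = atan2(B,A) + arccos(C/0.2779) = 0.9597

θ₁ = -0.2617, θ₂ = 0.2622, θ₃ = 0.9597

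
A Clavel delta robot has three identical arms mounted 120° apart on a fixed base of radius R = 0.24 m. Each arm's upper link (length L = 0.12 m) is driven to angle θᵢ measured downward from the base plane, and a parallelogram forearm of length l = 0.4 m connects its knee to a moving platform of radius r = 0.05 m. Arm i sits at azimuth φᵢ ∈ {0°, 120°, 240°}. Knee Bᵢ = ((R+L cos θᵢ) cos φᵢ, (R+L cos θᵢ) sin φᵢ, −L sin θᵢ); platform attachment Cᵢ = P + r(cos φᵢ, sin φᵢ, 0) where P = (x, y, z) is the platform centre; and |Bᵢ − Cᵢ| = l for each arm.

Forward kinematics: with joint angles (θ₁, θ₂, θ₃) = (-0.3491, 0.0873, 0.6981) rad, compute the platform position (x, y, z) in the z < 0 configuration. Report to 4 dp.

(0.0549, 0.0468, -0.2694)

φ1=0.0°: virtual centre (0.3028, 0.0000, 0.0410), radius l
φ2=120.0°: virtual centre (-0.1548, 0.2681, -0.0105), radius l
arm 3 at φ=240.0°: ρ3 = 0.2819;  S3 = (-0.1410, -0.2442, -0.0771)
|S₂|²−|S₁|² = 0.0026;  |S₃|²−|S₁|² = -0.0079
plane₁₂: -0.9151x+0.5361y+-0.1030z = 0.0026
det = 0.9226;  x = 0.0032+-0.1919z,  y = 0.0103+-0.1353z
into |P−S₁|² = l²: 1.0551z² + 0.0301z + -0.0685 = 0;  Δ = 0.2900;  z = -0.2694 or 0.2409 → z<0 root = -0.2694
x = 0.0549, y = 0.0468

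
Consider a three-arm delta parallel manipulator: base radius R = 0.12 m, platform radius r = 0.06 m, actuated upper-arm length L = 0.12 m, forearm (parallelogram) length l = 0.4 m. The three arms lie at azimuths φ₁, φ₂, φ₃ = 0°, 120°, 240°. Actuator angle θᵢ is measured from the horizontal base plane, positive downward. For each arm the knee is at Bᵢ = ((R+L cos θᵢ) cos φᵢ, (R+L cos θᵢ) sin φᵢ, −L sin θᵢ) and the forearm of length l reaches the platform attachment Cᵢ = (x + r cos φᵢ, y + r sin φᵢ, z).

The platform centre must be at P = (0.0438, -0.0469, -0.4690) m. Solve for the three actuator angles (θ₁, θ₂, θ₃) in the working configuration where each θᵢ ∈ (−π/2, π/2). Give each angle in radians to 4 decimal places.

θ₁ = 0.7852, θ₂ = 1.1344, θ₃ = 0.8724

rotate P by −φ1: (0.0438, -0.0469, -0.4690)
  A cos θ + B sin θ = C:  0.0162·cos θ + -0.4690·sin θ = -0.3201
  γ=atan2(-0.4690,0.0162)=-1.5363;  ψ=arccos(-0.6821)=2.3214;  θ1=γ+ψ≈0.7852
arm 2 (φ=120.0°): x'=-0.0625, y'=-0.0145
  e−x'=0.1225;  (l²−L²−(e−x')²−y'²−z²)/2L = -0.3733
  θ2 = atan2(B,A) + arccos(C/0.4847) = 1.1344
arm 3 (φ=240.0°): x'=0.0187, y'=0.0614
  A cos θ + B sin θ = C:  0.0413·cos θ + -0.4690·sin θ = -0.3326
  √(A²+B²)=0.4708;  θ3 = -1.4830+2.3554 ≈ 0.8724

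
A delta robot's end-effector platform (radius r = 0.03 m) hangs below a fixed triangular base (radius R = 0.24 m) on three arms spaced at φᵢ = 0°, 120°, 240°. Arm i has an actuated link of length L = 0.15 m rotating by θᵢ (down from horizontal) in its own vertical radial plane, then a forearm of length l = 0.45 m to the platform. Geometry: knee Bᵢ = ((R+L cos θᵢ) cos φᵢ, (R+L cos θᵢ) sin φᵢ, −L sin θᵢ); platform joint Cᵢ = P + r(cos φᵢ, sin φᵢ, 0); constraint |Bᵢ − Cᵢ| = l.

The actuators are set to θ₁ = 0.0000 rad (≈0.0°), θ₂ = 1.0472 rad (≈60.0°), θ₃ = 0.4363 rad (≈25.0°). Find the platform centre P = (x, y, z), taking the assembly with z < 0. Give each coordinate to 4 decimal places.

(0.0872, -0.0710, -0.3507)

arm 1 at φ=0.0°: ρ1 = 0.3600;  S1 = (0.3600, 0.0000, 0.0000)
φ2=120.0°: virtual centre (-0.1425, 0.2468, -0.1299), radius l
S3 = (0.3459·cos240.0°, 0.3459·sin240.0°, -0.0634) = (-0.1730, -0.2996, -0.0634)
subtract pairs → two planes through P
linear system: -1.0050x+0.4936y = -0.0315−-0.2598z; -1.0659x+-0.5992y = -0.0059−-0.1268z
det = 1.1284;  x = 0.0193+-0.1934z,  y = -0.0245+0.1325z
into |P−S₁|² = l²: 1.0550z² + 0.1253z + -0.0858 = 0;  Δ = 0.3779;  z = -0.3507 or 0.2320 → z<0 root = -0.3507
x = 0.0872, y = -0.0710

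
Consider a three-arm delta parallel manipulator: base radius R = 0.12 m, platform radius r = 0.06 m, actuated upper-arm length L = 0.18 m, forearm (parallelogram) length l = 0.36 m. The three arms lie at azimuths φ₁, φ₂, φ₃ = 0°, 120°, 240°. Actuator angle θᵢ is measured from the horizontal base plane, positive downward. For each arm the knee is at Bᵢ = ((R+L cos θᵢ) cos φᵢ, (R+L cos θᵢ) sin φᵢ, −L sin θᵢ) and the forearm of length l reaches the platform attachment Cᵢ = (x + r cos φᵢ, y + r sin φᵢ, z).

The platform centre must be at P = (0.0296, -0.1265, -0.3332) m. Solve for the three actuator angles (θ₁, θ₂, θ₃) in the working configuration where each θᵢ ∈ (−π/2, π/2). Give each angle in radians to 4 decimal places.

rotate P by −φ1: (0.0296, -0.1265, -0.3332)
  A=0.0304, B=-0.3332, C=(l²−L²−A²−y'²−z²)/(2L)=-0.0854
  γ=atan2(-0.3332,0.0304)=-1.4798;  ψ=arccos(-0.2553)=1.8289;  θ1=γ+ψ≈0.3491
φ2=120.0° → target in arm frame (-0.1244, 0.0376)
  A=0.1844, B=-0.3332, C=(l²−L²−A²−y'²−z²)/(2L)=-0.1367
  θ2 = atan2(B,A) + arccos(C/0.3808) = 0.8726
rotate P by −φ3: (0.0948, 0.0889, -0.3332)
  e−x'=-0.0348;  (l²−L²−(e−x')²−y'²−z²)/2L = -0.0637
  θ3 = atan2(B,A) + arccos(C/0.3350) = 0.0874

θ₁ = 0.3491, θ₂ = 0.8726, θ₃ = 0.0874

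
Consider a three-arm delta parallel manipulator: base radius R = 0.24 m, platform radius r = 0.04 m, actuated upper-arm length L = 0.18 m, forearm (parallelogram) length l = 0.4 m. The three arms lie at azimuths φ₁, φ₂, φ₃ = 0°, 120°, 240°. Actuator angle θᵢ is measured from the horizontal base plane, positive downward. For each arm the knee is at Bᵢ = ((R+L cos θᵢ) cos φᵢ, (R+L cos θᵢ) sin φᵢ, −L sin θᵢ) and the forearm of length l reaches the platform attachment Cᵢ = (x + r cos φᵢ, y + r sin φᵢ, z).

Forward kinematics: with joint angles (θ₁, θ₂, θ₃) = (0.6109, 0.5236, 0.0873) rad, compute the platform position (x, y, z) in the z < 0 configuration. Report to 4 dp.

φ1=0.0°: virtual centre (0.3474, 0.0000, -0.1032), radius l
arm 2 at φ=120.0°: e+L cos θ2 = 0.3559;  S2 = (-0.1779, 0.3082, -0.0900)
S3 = (0.3793·cos240.0°, 0.3793·sin240.0°, -0.0157) = (-0.1897, -0.3285, -0.0157)
eliminate P² terms by subtracting sphere 1 from 2 and 3
linear system: -1.0508x+0.6164y = 0.0034−0.0265z; -1.0742x+-0.6570y = 0.0127−0.1751z
det = 1.3525;  x = -0.0075+0.0927z,  y = -0.0072+0.1150z
quadratic in z: (1.0218)z²+(0.1391)z+(-0.0233)=0, √Δ=0.3387 → z ∈ {-0.2338, 0.0977}; z = -0.2338 (taking z<0)
x = -0.0291, y = -0.0341

(-0.0291, -0.0341, -0.2338)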